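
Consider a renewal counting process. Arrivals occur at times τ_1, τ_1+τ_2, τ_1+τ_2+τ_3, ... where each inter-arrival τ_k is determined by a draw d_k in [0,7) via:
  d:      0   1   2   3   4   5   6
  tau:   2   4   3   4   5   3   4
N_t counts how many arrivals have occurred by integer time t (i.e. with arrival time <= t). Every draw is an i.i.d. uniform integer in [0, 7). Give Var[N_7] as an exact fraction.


Inter-arrival values over d=0..6: [2, 4, 3, 4, 5, 3, 4]
Each d has probability 1/7, so the pmf of τ is: f(2) = 1/7, f(3) = 2/7, f(4) = 3/7, f(5) = 1/7
Let p_n(j) = P(N_n = j), with p_0 = [1]. Condition on τ_1: p_n(0) = P(τ > n), and for j >= 1, p_n(j) = Σ_{k<=n} f(k)·p_{n−k}(j−1)
p_1 = [1]  (j = 0)
p_2 = [6/7, 1/7]  (j = 0..1)
p_3 = [4/7, 3/7]  (j = 0..1)
p_4 = [1/7, 41/49, 1/49]  (j = 0..2)
p_5 = [0, 44/49, 5/49]  (j = 0..2)
p_6 = [0, 34/49, 104/343, 1/343]  (j = 0..3)
p_7 = [0, 20/49, 4/7, 1/49]  (j = 0..3)
E[N_7] = Σ j·p_7(j) = 79/49;  E[N_7²] = Σ j²·p_7(j) = 141/49
Var[N_7] = 141/49 − (79/49)² = 668/2401

668/2401


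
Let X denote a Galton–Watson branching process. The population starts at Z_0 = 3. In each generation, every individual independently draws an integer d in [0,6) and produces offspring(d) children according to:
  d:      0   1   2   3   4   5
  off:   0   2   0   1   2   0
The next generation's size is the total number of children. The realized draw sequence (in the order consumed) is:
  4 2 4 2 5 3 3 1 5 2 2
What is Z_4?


0

gen 0: Z_0=3, draws=[4, 2, 4], offspring=[2, 0, 2], Z_1=4
gen 1: Z_1=4, draws=[2, 5, 3, 3], offspring=[0, 0, 1, 1], Z_2=2
gen 2: Z_2=2, draws=[1, 5], offspring=[2, 0], Z_3=2
gen 3: Z_3=2, draws=[2, 2], offspring=[0, 0], Z_4=0


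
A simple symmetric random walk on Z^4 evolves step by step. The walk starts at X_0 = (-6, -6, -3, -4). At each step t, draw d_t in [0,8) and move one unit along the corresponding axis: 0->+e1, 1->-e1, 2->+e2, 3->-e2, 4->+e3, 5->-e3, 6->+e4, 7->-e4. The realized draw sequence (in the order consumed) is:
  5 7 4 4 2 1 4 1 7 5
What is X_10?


t=0: X=(-6, -6, -3, -4), d=5 → -e3, X_1=(-6, -6, -4, -4)
t=1: X=(-6, -6, -4, -4), d=7 → -e4, X_2=(-6, -6, -4, -5)
t=2: X=(-6, -6, -4, -5), d=4 → +e3, X_3=(-6, -6, -3, -5)
t=3: X=(-6, -6, -3, -5), d=4 → +e3, X_4=(-6, -6, -2, -5)
t=4: X=(-6, -6, -2, -5), d=2 → +e2, X_5=(-6, -5, -2, -5)
t=5: X=(-6, -5, -2, -5), d=1 → -e1, X_6=(-7, -5, -2, -5)
t=6: X=(-7, -5, -2, -5), d=4 → +e3, X_7=(-7, -5, -1, -5)
t=7: X=(-7, -5, -1, -5), d=1 → -e1, X_8=(-8, -5, -1, -5)
t=8: X=(-8, -5, -1, -5), d=7 → -e4, X_9=(-8, -5, -1, -6)
t=9: X=(-8, -5, -1, -6), d=5 → -e3, X_10=(-8, -5, -2, -6)

(-8, -5, -2, -6)


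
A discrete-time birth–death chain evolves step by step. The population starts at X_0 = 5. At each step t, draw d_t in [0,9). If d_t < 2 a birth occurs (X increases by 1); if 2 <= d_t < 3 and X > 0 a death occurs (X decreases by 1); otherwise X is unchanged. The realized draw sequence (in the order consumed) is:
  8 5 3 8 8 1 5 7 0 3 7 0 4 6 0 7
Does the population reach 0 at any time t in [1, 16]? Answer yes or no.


t=0: X=5, d=8 → hold, X_1=5
t=1: X=5, d=5 → hold, X_2=5
t=2: X=5, d=3 → hold, X_3=5
t=3: X=5, d=8 → hold, X_4=5
t=4: X=5, d=8 → hold, X_5=5
t=5: X=5, d=1 → birth, X_6=6
t=6: X=6, d=5 → hold, X_7=6
t=7: X=6, d=7 → hold, X_8=6
t=8: X=6, d=0 → birth, X_9=7
t=9: X=7, d=3 → hold, X_10=7
t=10: X=7, d=7 → hold, X_11=7
t=11: X=7, d=0 → birth, X_12=8
t=12: X=8, d=4 → hold, X_13=8
t=13: X=8, d=6 → hold, X_14=8
t=14: X=8, d=0 → birth, X_15=9
t=15: X=9, d=7 → hold, X_16=9

no


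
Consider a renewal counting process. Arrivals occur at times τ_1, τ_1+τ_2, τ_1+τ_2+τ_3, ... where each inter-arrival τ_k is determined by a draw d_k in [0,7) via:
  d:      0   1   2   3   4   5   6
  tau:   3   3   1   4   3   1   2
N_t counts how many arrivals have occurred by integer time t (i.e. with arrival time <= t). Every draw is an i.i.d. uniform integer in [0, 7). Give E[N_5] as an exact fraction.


30846/16807

Inter-arrival values over d=0..6: [3, 3, 1, 4, 3, 1, 2]
Each d has probability 1/7, so the pmf of τ is: f(1) = 2/7, f(2) = 1/7, f(3) = 3/7, f(4) = 1/7
Renewal equation for m(n) = E[N_n]: condition on τ_1 = k (if k <= n, one arrival plus a fresh copy on the remaining n−k steps): m(n) = F(n) + Σ_{k<=n} f(k)·m(n−k), where F(n) = P(τ <= n) and m(0) = 0
m(1) = F(1) = 2/7
m(2) = F(2) + f(1)·m(1) = 3/7 + 2/7·2/7 = 25/49
m(3) = F(3) + f(1)·m(2) + f(2)·m(1) = 6/7 + 2/7·25/49 + 1/7·2/7 = 358/343
m(4) = F(4) + f(1)·m(3) + f(2)·m(2) + f(3)·m(1) = 1 + 2/7·358/343 + 1/7·25/49 + 3/7·2/7 = 3586/2401
m(5) = F(5) + f(1)·m(4) + f(2)·m(3) + f(3)·m(2) + f(4)·m(1) = 1 + 2/7·3586/2401 + 1/7·358/343 + 3/7·25/49 + 1/7·2/7 = 30846/16807
E[N_5] = m(5) = 30846/16807


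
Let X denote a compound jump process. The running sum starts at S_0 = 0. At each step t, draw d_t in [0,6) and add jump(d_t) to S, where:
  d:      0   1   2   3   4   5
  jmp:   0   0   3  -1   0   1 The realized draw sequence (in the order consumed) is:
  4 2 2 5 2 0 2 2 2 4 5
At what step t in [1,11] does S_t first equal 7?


t=0: S=0, d=4, jump=0, S_1=0
t=1: S=0, d=2, jump=3, S_2=3
t=2: S=3, d=2, jump=3, S_3=6
t=3: S=6, d=5, jump=1, S_4=7
t=4: S=7, d=2, jump=3, S_5=10
t=5: S=10, d=0, jump=0, S_6=10
t=6: S=10, d=2, jump=3, S_7=13
t=7: S=13, d=2, jump=3, S_8=16
t=8: S=16, d=2, jump=3, S_9=19
t=9: S=19, d=4, jump=0, S_10=19
t=10: S=19, d=5, jump=1, S_11=20

4


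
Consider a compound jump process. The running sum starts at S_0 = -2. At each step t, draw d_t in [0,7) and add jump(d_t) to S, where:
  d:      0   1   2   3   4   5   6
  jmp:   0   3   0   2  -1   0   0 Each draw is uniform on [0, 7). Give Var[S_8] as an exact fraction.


656/49

Outcome values over d=0..6: [0, 3, 0, 2, -1, 0, 0]
Σy = 4, Σy² = 14, M = 7
μ = 4/7 = 4/7,  σ² = 14/7 − (4/7)² = 82/49
Independent increments: Var[S_8] = 8·σ² = 8·(82/49) = 656/49


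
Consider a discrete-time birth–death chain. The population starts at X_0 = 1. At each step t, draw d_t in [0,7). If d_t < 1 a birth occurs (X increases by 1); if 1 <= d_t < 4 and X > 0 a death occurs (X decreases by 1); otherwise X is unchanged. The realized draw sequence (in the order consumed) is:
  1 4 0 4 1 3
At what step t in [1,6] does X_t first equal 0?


1

t=0: X=1, d=1 → death, X_1=0
t=1: X=0, d=4 → hold, X_2=0
t=2: X=0, d=0 → birth, X_3=1
t=3: X=1, d=4 → hold, X_4=1
t=4: X=1, d=1 → death, X_5=0
t=5: X=0, d=3 → hold, X_6=0


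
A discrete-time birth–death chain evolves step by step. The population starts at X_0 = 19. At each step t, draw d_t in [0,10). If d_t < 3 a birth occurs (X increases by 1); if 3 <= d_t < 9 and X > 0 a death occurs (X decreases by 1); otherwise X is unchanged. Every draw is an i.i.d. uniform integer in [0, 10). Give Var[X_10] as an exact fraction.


X can drop by at most 1 per step and X_0 = 19 > T = 10, so X_t >= 19 − t >= 9 > 0 for every t <= 10: the floor at 0 (the 'and X > 0' condition) never binds. Hence X_10 = X_0 + Σ_{t<10} Y_t with i.i.d. increments Y_t = y(d_t) ∈ {+1, −1, 0}.
Outcome values over d=0..9: [1, 1, 1, -1, -1, -1, -1, -1, -1, 0]
Σy = -3, Σy² = 9, M = 10
μ = -3/10 = -3/10,  σ² = 9/10 − (-3/10)² = 81/100
Independent increments: Var[X_10] = 10·σ² = 10·(81/100) = 81/10

81/10


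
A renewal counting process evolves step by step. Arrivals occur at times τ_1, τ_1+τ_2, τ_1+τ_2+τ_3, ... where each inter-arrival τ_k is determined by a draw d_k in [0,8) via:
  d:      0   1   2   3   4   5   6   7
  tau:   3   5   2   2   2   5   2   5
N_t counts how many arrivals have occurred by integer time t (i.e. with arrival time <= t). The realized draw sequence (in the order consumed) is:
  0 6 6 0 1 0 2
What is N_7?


3

draw d_1=0: τ_1=3, arrival time A_1=3
draw d_2=6: τ_2=2, arrival time A_2=5
draw d_3=6: τ_3=2, arrival time A_3=7
draw d_4=0: τ_4=3, arrival time A_4=10
draw d_5=1: τ_5=5, arrival time A_5=15
draw d_6=0: τ_6=3, arrival time A_6=18
draw d_7=2: τ_7=2, arrival time A_7=20
N_t over t=0..7: 0:0 1:0 2:0 3:1 4:1 5:2 6:2 7:3


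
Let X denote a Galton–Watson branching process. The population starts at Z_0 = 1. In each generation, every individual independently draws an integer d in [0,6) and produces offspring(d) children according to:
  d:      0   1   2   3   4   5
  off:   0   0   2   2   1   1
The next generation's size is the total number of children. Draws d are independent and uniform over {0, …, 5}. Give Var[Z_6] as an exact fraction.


4

Outcome values over d=0..5: [0, 0, 2, 2, 1, 1]
Σy = 6, Σy² = 10, M = 6
μ = 6/6 = 1,  σ² = 10/6 − (1)² = 2/3
V_0 = 0, E_0 = 1
V_1 = 2/3·E_0 + (1)²·V_0 = 2/3;  E_1 = 1
V_2 = 2/3·E_1 + (1)²·V_1 = 4/3;  E_2 = 1
V_3 = 2/3·E_2 + (1)²·V_2 = 2;  E_3 = 1
V_4 = 2/3·E_3 + (1)²·V_3 = 8/3;  E_4 = 1
V_5 = 2/3·E_4 + (1)²·V_4 = 10/3;  E_5 = 1
V_6 = 2/3·E_5 + (1)²·V_5 = 4;  E_6 = 1


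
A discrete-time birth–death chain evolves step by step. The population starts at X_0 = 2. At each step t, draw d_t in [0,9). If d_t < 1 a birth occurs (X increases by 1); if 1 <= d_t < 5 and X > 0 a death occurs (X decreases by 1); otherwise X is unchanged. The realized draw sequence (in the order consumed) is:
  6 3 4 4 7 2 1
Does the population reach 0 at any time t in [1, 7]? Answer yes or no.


yes

t=0: X=2, d=6 → hold, X_1=2
t=1: X=2, d=3 → death, X_2=1
t=2: X=1, d=4 → death, X_3=0
t=3: X=0, d=4 → hold, X_4=0
t=4: X=0, d=7 → hold, X_5=0
t=5: X=0, d=2 → hold, X_6=0
t=6: X=0, d=1 → hold, X_7=0


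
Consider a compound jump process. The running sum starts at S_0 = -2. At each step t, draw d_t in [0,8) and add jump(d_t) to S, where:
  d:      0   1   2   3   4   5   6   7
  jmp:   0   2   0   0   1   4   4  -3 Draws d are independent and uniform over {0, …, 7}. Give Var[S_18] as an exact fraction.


Outcome values over d=0..7: [0, 2, 0, 0, 1, 4, 4, -3]
Σy = 8, Σy² = 46, M = 8
μ = 8/8 = 1,  σ² = 46/8 − (1)² = 19/4
Independent increments: Var[S_18] = 18·σ² = 18·(19/4) = 171/2

171/2


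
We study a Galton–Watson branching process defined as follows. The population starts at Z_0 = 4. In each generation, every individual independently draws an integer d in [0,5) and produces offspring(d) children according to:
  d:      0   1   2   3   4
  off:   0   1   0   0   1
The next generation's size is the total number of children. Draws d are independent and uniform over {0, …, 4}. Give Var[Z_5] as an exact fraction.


395904/9765625

Outcome values over d=0..4: [0, 1, 0, 0, 1]
Σy = 2, Σy² = 2, M = 5
μ = 2/5 = 2/5,  σ² = 2/5 − (2/5)² = 6/25
V_0 = 0, E_0 = 4
V_1 = 6/25·E_0 + (2/5)²·V_0 = 24/25;  E_1 = 8/5
V_2 = 6/25·E_1 + (2/5)²·V_1 = 336/625;  E_2 = 16/25
V_3 = 6/25·E_2 + (2/5)²·V_2 = 3744/15625;  E_3 = 32/125
V_4 = 6/25·E_3 + (2/5)²·V_3 = 38976/390625;  E_4 = 64/625
V_5 = 6/25·E_4 + (2/5)²·V_4 = 395904/9765625;  E_5 = 128/3125


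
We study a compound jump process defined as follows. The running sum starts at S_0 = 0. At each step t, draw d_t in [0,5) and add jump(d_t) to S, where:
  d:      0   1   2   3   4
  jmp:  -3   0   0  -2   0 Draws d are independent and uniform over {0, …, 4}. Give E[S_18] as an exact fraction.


Outcome values over d=0..4: [-3, 0, 0, -2, 0]
Σy = -5, Σy² = 13, M = 5
μ = -5/5 = -1,  σ² = 13/5 − (-1)² = 8/5
E[S_18] = 0 + 18·(-1) = -18

-18


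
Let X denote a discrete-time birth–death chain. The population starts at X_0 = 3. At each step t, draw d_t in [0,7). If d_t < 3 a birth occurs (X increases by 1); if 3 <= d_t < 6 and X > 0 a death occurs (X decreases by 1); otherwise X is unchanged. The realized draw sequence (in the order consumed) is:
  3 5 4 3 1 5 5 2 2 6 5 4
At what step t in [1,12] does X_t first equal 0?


t=0: X=3, d=3 → death, X_1=2
t=1: X=2, d=5 → death, X_2=1
t=2: X=1, d=4 → death, X_3=0
t=3: X=0, d=3 → hold, X_4=0
t=4: X=0, d=1 → birth, X_5=1
t=5: X=1, d=5 → death, X_6=0
t=6: X=0, d=5 → hold, X_7=0
t=7: X=0, d=2 → birth, X_8=1
t=8: X=1, d=2 → birth, X_9=2
t=9: X=2, d=6 → hold, X_10=2
t=10: X=2, d=5 → death, X_11=1
t=11: X=1, d=4 → death, X_12=0

3


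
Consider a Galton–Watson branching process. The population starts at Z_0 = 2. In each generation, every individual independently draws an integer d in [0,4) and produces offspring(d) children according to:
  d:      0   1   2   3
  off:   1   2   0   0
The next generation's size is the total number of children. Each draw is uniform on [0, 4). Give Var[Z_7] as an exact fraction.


Outcome values over d=0..3: [1, 2, 0, 0]
Σy = 3, Σy² = 5, M = 4
μ = 3/4 = 3/4,  σ² = 5/4 − (3/4)² = 11/16
V_0 = 0, E_0 = 2
V_1 = 11/16·E_0 + (3/4)²·V_0 = 11/8;  E_1 = 3/2
V_2 = 11/16·E_1 + (3/4)²·V_1 = 231/128;  E_2 = 9/8
V_3 = 11/16·E_2 + (3/4)²·V_2 = 3663/2048;  E_3 = 27/32
V_4 = 11/16·E_3 + (3/4)²·V_3 = 51975/32768;  E_4 = 81/128
V_5 = 11/16·E_4 + (3/4)²·V_4 = 695871/524288;  E_5 = 243/512
V_6 = 11/16·E_5 + (3/4)²·V_5 = 8999991/8388608;  E_6 = 729/2048
V_7 = 11/16·E_6 + (3/4)²·V_6 = 113845743/134217728;  E_7 = 2187/8192

113845743/134217728


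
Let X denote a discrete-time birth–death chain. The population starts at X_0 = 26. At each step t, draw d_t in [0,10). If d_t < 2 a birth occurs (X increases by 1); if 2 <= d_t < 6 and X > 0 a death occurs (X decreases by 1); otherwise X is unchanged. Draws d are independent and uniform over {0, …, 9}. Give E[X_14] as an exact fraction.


X can drop by at most 1 per step and X_0 = 26 > T = 14, so X_t >= 26 − t >= 12 > 0 for every t <= 14: the floor at 0 (the 'and X > 0' condition) never binds. Hence X_14 = X_0 + Σ_{t<14} Y_t with i.i.d. increments Y_t = y(d_t) ∈ {+1, −1, 0}.
Outcome values over d=0..9: [1, 1, -1, -1, -1, -1, 0, 0, 0, 0]
Σy = -2, Σy² = 6, M = 10
μ = -2/10 = -1/5,  σ² = 6/10 − (-1/5)² = 14/25
E[X_14] = 26 + 14·(-1/5) = 116/5

116/5


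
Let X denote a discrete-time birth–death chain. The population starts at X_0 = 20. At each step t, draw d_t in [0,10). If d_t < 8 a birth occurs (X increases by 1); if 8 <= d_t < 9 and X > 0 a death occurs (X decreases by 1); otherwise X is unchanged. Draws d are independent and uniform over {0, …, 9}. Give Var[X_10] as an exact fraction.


41/10

X can drop by at most 1 per step and X_0 = 20 > T = 10, so X_t >= 20 − t >= 10 > 0 for every t <= 10: the floor at 0 (the 'and X > 0' condition) never binds. Hence X_10 = X_0 + Σ_{t<10} Y_t with i.i.d. increments Y_t = y(d_t) ∈ {+1, −1, 0}.
Outcome values over d=0..9: [1, 1, 1, 1, 1, 1, 1, 1, -1, 0]
Σy = 7, Σy² = 9, M = 10
μ = 7/10 = 7/10,  σ² = 9/10 − (7/10)² = 41/100
Independent increments: Var[X_10] = 10·σ² = 10·(41/100) = 41/10


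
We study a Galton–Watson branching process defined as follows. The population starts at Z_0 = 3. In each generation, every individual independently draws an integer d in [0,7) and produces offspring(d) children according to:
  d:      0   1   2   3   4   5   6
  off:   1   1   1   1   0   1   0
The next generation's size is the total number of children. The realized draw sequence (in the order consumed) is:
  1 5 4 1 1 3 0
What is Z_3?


gen 0: Z_0=3, draws=[1, 5, 4], offspring=[1, 1, 0], Z_1=2
gen 1: Z_1=2, draws=[1, 1], offspring=[1, 1], Z_2=2
gen 2: Z_2=2, draws=[3, 0], offspring=[1, 1], Z_3=2

2


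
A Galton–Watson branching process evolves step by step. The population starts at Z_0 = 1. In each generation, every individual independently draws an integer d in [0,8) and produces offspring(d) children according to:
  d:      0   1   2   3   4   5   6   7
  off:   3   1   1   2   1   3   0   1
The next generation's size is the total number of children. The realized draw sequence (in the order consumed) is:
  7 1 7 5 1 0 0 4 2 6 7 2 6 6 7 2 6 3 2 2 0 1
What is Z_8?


gen 0: Z_0=1, draws=[7], offspring=[1], Z_1=1
gen 1: Z_1=1, draws=[1], offspring=[1], Z_2=1
gen 2: Z_2=1, draws=[7], offspring=[1], Z_3=1
gen 3: Z_3=1, draws=[5], offspring=[3], Z_4=3
gen 4: Z_4=3, draws=[1, 0, 0], offspring=[1, 3, 3], Z_5=7
gen 5: Z_5=7, draws=[4, 2, 6, 7, 2, 6, 6], offspring=[1, 1, 0, 1, 1, 0, 0], Z_6=4
gen 6: Z_6=4, draws=[7, 2, 6, 3], offspring=[1, 1, 0, 2], Z_7=4
gen 7: Z_7=4, draws=[2, 2, 0, 1], offspring=[1, 1, 3, 1], Z_8=6

6


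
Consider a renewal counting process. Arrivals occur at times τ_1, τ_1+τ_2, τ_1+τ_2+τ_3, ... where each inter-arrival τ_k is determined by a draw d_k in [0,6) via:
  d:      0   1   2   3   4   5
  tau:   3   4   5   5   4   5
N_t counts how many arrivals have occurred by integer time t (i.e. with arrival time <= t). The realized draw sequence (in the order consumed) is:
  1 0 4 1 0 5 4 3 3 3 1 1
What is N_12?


draw d_1=1: τ_1=4, arrival time A_1=4
draw d_2=0: τ_2=3, arrival time A_2=7
draw d_3=4: τ_3=4, arrival time A_3=11
draw d_4=1: τ_4=4, arrival time A_4=15
draw d_5=0: τ_5=3, arrival time A_5=18
draw d_6=5: τ_6=5, arrival time A_6=23
draw d_7=4: τ_7=4, arrival time A_7=27
draw d_8=3: τ_8=5, arrival time A_8=32
draw d_9=3: τ_9=5, arrival time A_9=37
draw d_10=3: τ_10=5, arrival time A_10=42
draw d_11=1: τ_11=4, arrival time A_11=46
draw d_12=1: τ_12=4, arrival time A_12=50
N_t over t=0..12: 0:0 1:0 2:0 3:0 4:1 5:1 6:1 7:2 8:2 9:2 10:2 11:3 12:3

3


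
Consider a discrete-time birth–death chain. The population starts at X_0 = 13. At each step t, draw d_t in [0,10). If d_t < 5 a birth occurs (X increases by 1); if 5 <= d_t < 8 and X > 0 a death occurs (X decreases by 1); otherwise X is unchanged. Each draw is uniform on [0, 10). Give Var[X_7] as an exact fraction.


133/25

X can drop by at most 1 per step and X_0 = 13 > T = 7, so X_t >= 13 − t >= 6 > 0 for every t <= 7: the floor at 0 (the 'and X > 0' condition) never binds. Hence X_7 = X_0 + Σ_{t<7} Y_t with i.i.d. increments Y_t = y(d_t) ∈ {+1, −1, 0}.
Outcome values over d=0..9: [1, 1, 1, 1, 1, -1, -1, -1, 0, 0]
Σy = 2, Σy² = 8, M = 10
μ = 2/10 = 1/5,  σ² = 8/10 − (1/5)² = 19/25
Independent increments: Var[X_7] = 7·σ² = 7·(19/25) = 133/25


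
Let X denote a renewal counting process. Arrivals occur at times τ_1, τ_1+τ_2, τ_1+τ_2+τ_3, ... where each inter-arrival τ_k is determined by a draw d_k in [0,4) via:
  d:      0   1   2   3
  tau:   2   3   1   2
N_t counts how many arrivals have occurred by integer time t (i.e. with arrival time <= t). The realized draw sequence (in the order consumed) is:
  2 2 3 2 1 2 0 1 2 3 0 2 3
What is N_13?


draw d_1=2: τ_1=1, arrival time A_1=1
draw d_2=2: τ_2=1, arrival time A_2=2
draw d_3=3: τ_3=2, arrival time A_3=4
draw d_4=2: τ_4=1, arrival time A_4=5
draw d_5=1: τ_5=3, arrival time A_5=8
draw d_6=2: τ_6=1, arrival time A_6=9
draw d_7=0: τ_7=2, arrival time A_7=11
draw d_8=1: τ_8=3, arrival time A_8=14
draw d_9=2: τ_9=1, arrival time A_9=15
draw d_10=3: τ_10=2, arrival time A_10=17
draw d_11=0: τ_11=2, arrival time A_11=19
draw d_12=2: τ_12=1, arrival time A_12=20
draw d_13=3: τ_13=2, arrival time A_13=22
N_t over t=0..13: 0:0 1:1 2:2 3:2 4:3 5:4 6:4 7:4 8:5 9:6 10:6 11:7 12:7 13:7

7


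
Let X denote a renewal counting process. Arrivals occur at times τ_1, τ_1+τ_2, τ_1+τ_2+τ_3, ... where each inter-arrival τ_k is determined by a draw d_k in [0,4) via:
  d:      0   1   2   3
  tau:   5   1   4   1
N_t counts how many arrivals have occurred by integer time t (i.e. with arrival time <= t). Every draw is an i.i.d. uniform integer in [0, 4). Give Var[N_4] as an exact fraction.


295/256

Inter-arrival values over d=0..3: [5, 1, 4, 1]
Each d has probability 1/4, so the pmf of τ is: f(1) = 1/2, f(4) = 1/4, f(5) = 1/4
Let p_n(j) = P(N_n = j), with p_0 = [1]. Condition on τ_1: p_n(0) = P(τ > n), and for j >= 1, p_n(j) = Σ_{k<=n} f(k)·p_{n−k}(j−1)
p_1 = [1/2, 1/2]  (j = 0..1)
p_2 = [1/2, 1/4, 1/4]  (j = 0..2)
p_3 = [1/2, 1/4, 1/8, 1/8]  (j = 0..3)
p_4 = [1/4, 1/2, 1/8, 1/16, 1/16]  (j = 0..4)
E[N_4] = Σ j·p_4(j) = 19/16;  E[N_4²] = Σ j²·p_4(j) = 41/16
Var[N_4] = 41/16 − (19/16)² = 295/256


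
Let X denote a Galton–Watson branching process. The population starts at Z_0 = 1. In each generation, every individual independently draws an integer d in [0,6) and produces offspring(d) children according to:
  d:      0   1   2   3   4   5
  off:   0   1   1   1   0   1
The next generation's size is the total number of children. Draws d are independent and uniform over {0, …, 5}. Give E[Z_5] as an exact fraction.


32/243

Outcome values over d=0..5: [0, 1, 1, 1, 0, 1]
Σy = 4, Σy² = 4, M = 6
μ = 4/6 = 2/3,  σ² = 4/6 − (2/3)² = 2/9
E[Z_0] = 1
E[Z_1] = 2/3·E[Z_0] = 2/3
E[Z_2] = 2/3·E[Z_1] = 4/9
E[Z_3] = 2/3·E[Z_2] = 8/27
E[Z_4] = 2/3·E[Z_3] = 16/81
E[Z_5] = 2/3·E[Z_4] = 32/243


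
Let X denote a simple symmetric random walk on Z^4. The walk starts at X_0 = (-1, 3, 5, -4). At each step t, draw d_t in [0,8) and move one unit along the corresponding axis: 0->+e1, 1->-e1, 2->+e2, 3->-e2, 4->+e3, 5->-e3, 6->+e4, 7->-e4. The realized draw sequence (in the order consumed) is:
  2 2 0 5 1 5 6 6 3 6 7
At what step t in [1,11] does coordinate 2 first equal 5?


t=0: X=(-1, 3, 5, -4), d=2 → +e2, X_1=(-1, 4, 5, -4)
t=1: X=(-1, 4, 5, -4), d=2 → +e2, X_2=(-1, 5, 5, -4)
t=2: X=(-1, 5, 5, -4), d=0 → +e1, X_3=(0, 5, 5, -4)
t=3: X=(0, 5, 5, -4), d=5 → -e3, X_4=(0, 5, 4, -4)
t=4: X=(0, 5, 4, -4), d=1 → -e1, X_5=(-1, 5, 4, -4)
t=5: X=(-1, 5, 4, -4), d=5 → -e3, X_6=(-1, 5, 3, -4)
t=6: X=(-1, 5, 3, -4), d=6 → +e4, X_7=(-1, 5, 3, -3)
t=7: X=(-1, 5, 3, -3), d=6 → +e4, X_8=(-1, 5, 3, -2)
t=8: X=(-1, 5, 3, -2), d=3 → -e2, X_9=(-1, 4, 3, -2)
t=9: X=(-1, 4, 3, -2), d=6 → +e4, X_10=(-1, 4, 3, -1)
t=10: X=(-1, 4, 3, -1), d=7 → -e4, X_11=(-1, 4, 3, -2)

2


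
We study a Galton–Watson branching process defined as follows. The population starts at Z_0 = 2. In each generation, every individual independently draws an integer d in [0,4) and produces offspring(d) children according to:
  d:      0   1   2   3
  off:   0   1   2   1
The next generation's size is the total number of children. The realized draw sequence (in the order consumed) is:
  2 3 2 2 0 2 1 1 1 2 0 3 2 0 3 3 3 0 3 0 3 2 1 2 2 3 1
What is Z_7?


gen 0: Z_0=2, draws=[2, 3], offspring=[2, 1], Z_1=3
gen 1: Z_1=3, draws=[2, 2, 0], offspring=[2, 2, 0], Z_2=4
gen 2: Z_2=4, draws=[2, 1, 1, 1], offspring=[2, 1, 1, 1], Z_3=5
gen 3: Z_3=5, draws=[2, 0, 3, 2, 0], offspring=[2, 0, 1, 2, 0], Z_4=5
gen 4: Z_4=5, draws=[3, 3, 3, 0, 3], offspring=[1, 1, 1, 0, 1], Z_5=4
gen 5: Z_5=4, draws=[0, 3, 2, 1], offspring=[0, 1, 2, 1], Z_6=4
gen 6: Z_6=4, draws=[2, 2, 3, 1], offspring=[2, 2, 1, 1], Z_7=6

6


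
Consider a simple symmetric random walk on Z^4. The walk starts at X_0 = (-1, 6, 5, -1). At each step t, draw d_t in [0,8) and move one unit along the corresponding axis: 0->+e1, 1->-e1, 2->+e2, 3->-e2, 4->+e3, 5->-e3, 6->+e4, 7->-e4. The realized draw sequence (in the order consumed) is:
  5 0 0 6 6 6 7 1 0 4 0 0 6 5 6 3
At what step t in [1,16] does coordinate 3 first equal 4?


1

t=0: X=(-1, 6, 5, -1), d=5 → -e3, X_1=(-1, 6, 4, -1)
t=1: X=(-1, 6, 4, -1), d=0 → +e1, X_2=(0, 6, 4, -1)
t=2: X=(0, 6, 4, -1), d=0 → +e1, X_3=(1, 6, 4, -1)
t=3: X=(1, 6, 4, -1), d=6 → +e4, X_4=(1, 6, 4, 0)
t=4: X=(1, 6, 4, 0), d=6 → +e4, X_5=(1, 6, 4, 1)
t=5: X=(1, 6, 4, 1), d=6 → +e4, X_6=(1, 6, 4, 2)
t=6: X=(1, 6, 4, 2), d=7 → -e4, X_7=(1, 6, 4, 1)
t=7: X=(1, 6, 4, 1), d=1 → -e1, X_8=(0, 6, 4, 1)
t=8: X=(0, 6, 4, 1), d=0 → +e1, X_9=(1, 6, 4, 1)
t=9: X=(1, 6, 4, 1), d=4 → +e3, X_10=(1, 6, 5, 1)
t=10: X=(1, 6, 5, 1), d=0 → +e1, X_11=(2, 6, 5, 1)
t=11: X=(2, 6, 5, 1), d=0 → +e1, X_12=(3, 6, 5, 1)
t=12: X=(3, 6, 5, 1), d=6 → +e4, X_13=(3, 6, 5, 2)
t=13: X=(3, 6, 5, 2), d=5 → -e3, X_14=(3, 6, 4, 2)
t=14: X=(3, 6, 4, 2), d=6 → +e4, X_15=(3, 6, 4, 3)
t=15: X=(3, 6, 4, 3), d=3 → -e2, X_16=(3, 5, 4, 3)


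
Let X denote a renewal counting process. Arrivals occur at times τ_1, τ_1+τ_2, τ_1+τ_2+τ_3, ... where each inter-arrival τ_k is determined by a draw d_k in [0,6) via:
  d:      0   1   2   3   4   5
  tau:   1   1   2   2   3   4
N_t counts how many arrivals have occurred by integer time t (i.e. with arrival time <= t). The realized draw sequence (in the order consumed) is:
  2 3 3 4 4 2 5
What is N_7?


3

draw d_1=2: τ_1=2, arrival time A_1=2
draw d_2=3: τ_2=2, arrival time A_2=4
draw d_3=3: τ_3=2, arrival time A_3=6
draw d_4=4: τ_4=3, arrival time A_4=9
draw d_5=4: τ_5=3, arrival time A_5=12
draw d_6=2: τ_6=2, arrival time A_6=14
draw d_7=5: τ_7=4, arrival time A_7=18
N_t over t=0..7: 0:0 1:0 2:1 3:1 4:2 5:2 6:3 7:3


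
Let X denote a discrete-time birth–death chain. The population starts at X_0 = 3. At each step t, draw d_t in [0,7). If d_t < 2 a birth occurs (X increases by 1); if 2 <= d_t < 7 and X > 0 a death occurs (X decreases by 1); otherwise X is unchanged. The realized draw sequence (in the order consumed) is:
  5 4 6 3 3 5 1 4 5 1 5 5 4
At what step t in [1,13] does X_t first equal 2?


t=0: X=3, d=5 → death, X_1=2
t=1: X=2, d=4 → death, X_2=1
t=2: X=1, d=6 → death, X_3=0
t=3: X=0, d=3 → hold, X_4=0
t=4: X=0, d=3 → hold, X_5=0
t=5: X=0, d=5 → hold, X_6=0
t=6: X=0, d=1 → birth, X_7=1
t=7: X=1, d=4 → death, X_8=0
t=8: X=0, d=5 → hold, X_9=0
t=9: X=0, d=1 → birth, X_10=1
t=10: X=1, d=5 → death, X_11=0
t=11: X=0, d=5 → hold, X_12=0
t=12: X=0, d=4 → hold, X_13=0

1


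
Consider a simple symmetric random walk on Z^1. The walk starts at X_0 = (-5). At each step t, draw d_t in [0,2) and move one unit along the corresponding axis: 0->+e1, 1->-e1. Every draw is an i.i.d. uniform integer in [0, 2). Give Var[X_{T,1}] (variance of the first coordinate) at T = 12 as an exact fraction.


12

Outcome values over d=0..1: [1, -1]
Σy = 0, Σy² = 2, M = 2
μ = 0/2 = 0,  σ² = 2/2 − (0)² = 1
Independent increments: Var[X_12] = 12·σ² = 12·(1) = 12


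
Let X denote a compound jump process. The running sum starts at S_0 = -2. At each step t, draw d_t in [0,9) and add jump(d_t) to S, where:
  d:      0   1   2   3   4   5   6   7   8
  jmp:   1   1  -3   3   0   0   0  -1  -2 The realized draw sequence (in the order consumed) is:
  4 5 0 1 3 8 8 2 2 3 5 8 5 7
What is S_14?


t=0: S=-2, d=4, jump=0, S_1=-2
t=1: S=-2, d=5, jump=0, S_2=-2
t=2: S=-2, d=0, jump=1, S_3=-1
t=3: S=-1, d=1, jump=1, S_4=0
t=4: S=0, d=3, jump=3, S_5=3
t=5: S=3, d=8, jump=-2, S_6=1
t=6: S=1, d=8, jump=-2, S_7=-1
t=7: S=-1, d=2, jump=-3, S_8=-4
t=8: S=-4, d=2, jump=-3, S_9=-7
t=9: S=-7, d=3, jump=3, S_10=-4
t=10: S=-4, d=5, jump=0, S_11=-4
t=11: S=-4, d=8, jump=-2, S_12=-6
t=12: S=-6, d=5, jump=0, S_13=-6
t=13: S=-6, d=7, jump=-1, S_14=-7

-7


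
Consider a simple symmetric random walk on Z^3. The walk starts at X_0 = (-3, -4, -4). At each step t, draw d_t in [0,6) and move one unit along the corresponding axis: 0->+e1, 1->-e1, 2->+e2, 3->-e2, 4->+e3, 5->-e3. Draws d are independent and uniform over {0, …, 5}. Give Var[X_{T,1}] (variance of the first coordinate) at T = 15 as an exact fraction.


5

Outcome values over d=0..5: [1, -1, 0, 0, 0, 0]
Σy = 0, Σy² = 2, M = 6
μ = 0/6 = 0,  σ² = 2/6 − (0)² = 1/3
Independent increments: Var[X_15] = 15·σ² = 15·(1/3) = 5


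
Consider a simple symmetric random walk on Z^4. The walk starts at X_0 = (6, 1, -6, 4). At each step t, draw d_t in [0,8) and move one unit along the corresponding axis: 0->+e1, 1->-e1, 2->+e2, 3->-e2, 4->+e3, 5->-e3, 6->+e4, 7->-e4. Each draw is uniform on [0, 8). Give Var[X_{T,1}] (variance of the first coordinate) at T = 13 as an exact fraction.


Outcome values over d=0..7: [1, -1, 0, 0, 0, 0, 0, 0]
Σy = 0, Σy² = 2, M = 8
μ = 0/8 = 0,  σ² = 2/8 − (0)² = 1/4
Independent increments: Var[X_13] = 13·σ² = 13·(1/4) = 13/4

13/4


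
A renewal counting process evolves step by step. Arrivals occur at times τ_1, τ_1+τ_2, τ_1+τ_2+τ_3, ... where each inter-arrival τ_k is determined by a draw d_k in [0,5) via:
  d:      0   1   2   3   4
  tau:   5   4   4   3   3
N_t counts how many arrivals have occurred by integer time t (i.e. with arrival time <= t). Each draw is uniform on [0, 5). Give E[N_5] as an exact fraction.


1

Inter-arrival values over d=0..4: [5, 4, 4, 3, 3]
Each d has probability 1/5, so the pmf of τ is: f(3) = 2/5, f(4) = 2/5, f(5) = 1/5
Renewal equation for m(n) = E[N_n]: condition on τ_1 = k (if k <= n, one arrival plus a fresh copy on the remaining n−k steps): m(n) = F(n) + Σ_{k<=n} f(k)·m(n−k), where F(n) = P(τ <= n) and m(0) = 0
m(1) = F(1) = 0
m(2) = F(2) = 0
m(3) = F(3) = 2/5
m(4) = F(4) = 4/5
m(5) = F(5) = 1
E[N_5] = m(5) = 1


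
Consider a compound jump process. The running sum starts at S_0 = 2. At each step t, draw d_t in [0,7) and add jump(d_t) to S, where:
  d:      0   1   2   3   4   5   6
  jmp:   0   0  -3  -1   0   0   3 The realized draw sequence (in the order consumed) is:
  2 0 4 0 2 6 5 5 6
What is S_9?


2

t=0: S=2, d=2, jump=-3, S_1=-1
t=1: S=-1, d=0, jump=0, S_2=-1
t=2: S=-1, d=4, jump=0, S_3=-1
t=3: S=-1, d=0, jump=0, S_4=-1
t=4: S=-1, d=2, jump=-3, S_5=-4
t=5: S=-4, d=6, jump=3, S_6=-1
t=6: S=-1, d=5, jump=0, S_7=-1
t=7: S=-1, d=5, jump=0, S_8=-1
t=8: S=-1, d=6, jump=3, S_9=2


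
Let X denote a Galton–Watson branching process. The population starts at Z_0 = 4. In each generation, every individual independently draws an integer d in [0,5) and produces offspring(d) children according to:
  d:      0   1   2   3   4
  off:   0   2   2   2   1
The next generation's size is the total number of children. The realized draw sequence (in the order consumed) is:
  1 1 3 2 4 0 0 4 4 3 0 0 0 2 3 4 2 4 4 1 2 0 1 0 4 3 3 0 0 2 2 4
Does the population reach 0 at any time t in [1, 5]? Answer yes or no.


gen 0: Z_0=4, draws=[1, 1, 3, 2], offspring=[2, 2, 2, 2], Z_1=8
gen 1: Z_1=8, draws=[4, 0, 0, 4, 4, 3, 0, 0], offspring=[1, 0, 0, 1, 1, 2, 0, 0], Z_2=5
gen 2: Z_2=5, draws=[0, 2, 3, 4, 2], offspring=[0, 2, 2, 1, 2], Z_3=7
gen 3: Z_3=7, draws=[4, 4, 1, 2, 0, 1, 0], offspring=[1, 1, 2, 2, 0, 2, 0], Z_4=8
gen 4: Z_4=8, draws=[4, 3, 3, 0, 0, 2, 2, 4], offspring=[1, 2, 2, 0, 0, 2, 2, 1], Z_5=10

no


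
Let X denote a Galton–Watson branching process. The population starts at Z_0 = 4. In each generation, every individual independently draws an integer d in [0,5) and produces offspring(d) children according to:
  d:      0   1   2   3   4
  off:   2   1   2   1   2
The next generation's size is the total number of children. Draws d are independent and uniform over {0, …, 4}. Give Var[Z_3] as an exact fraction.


198144/15625

Outcome values over d=0..4: [2, 1, 2, 1, 2]
Σy = 8, Σy² = 14, M = 5
μ = 8/5 = 8/5,  σ² = 14/5 − (8/5)² = 6/25
V_0 = 0, E_0 = 4
V_1 = 6/25·E_0 + (8/5)²·V_0 = 24/25;  E_1 = 32/5
V_2 = 6/25·E_1 + (8/5)²·V_1 = 2496/625;  E_2 = 256/25
V_3 = 6/25·E_2 + (8/5)²·V_2 = 198144/15625;  E_3 = 2048/125


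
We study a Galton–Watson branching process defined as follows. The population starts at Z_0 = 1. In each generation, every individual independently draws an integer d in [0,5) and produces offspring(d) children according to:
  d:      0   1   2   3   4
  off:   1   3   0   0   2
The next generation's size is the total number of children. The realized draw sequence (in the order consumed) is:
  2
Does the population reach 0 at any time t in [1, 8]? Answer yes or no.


yes

gen 0: Z_0=1, draws=[2], offspring=[0], Z_1=0
gen 1: Z_1=0, draws=[], offspring=[], Z_2=0
gen 2: Z_2=0, draws=[], offspring=[], Z_3=0
gen 3: Z_3=0, draws=[], offspring=[], Z_4=0
gen 4: Z_4=0, draws=[], offspring=[], Z_5=0
gen 5: Z_5=0, draws=[], offspring=[], Z_6=0
gen 6: Z_6=0, draws=[], offspring=[], Z_7=0
gen 7: Z_7=0, draws=[], offspring=[], Z_8=0


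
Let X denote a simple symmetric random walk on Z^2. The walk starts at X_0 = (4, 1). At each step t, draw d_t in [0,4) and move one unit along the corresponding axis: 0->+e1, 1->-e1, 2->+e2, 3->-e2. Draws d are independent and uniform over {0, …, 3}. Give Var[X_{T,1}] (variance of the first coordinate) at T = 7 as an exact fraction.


Outcome values over d=0..3: [1, -1, 0, 0]
Σy = 0, Σy² = 2, M = 4
μ = 0/4 = 0,  σ² = 2/4 − (0)² = 1/2
Independent increments: Var[X_7] = 7·σ² = 7·(1/2) = 7/2

7/2


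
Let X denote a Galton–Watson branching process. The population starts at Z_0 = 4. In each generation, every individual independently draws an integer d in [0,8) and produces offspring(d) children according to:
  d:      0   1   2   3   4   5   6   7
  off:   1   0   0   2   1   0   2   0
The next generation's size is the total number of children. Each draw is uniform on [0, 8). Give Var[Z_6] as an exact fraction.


Outcome values over d=0..7: [1, 0, 0, 2, 1, 0, 2, 0]
Σy = 6, Σy² = 10, M = 8
μ = 6/8 = 3/4,  σ² = 10/8 − (3/4)² = 11/16
V_0 = 0, E_0 = 4
V_1 = 11/16·E_0 + (3/4)²·V_0 = 11/4;  E_1 = 3
V_2 = 11/16·E_1 + (3/4)²·V_1 = 231/64;  E_2 = 9/4
V_3 = 11/16·E_2 + (3/4)²·V_2 = 3663/1024;  E_3 = 27/16
V_4 = 11/16·E_3 + (3/4)²·V_3 = 51975/16384;  E_4 = 81/64
V_5 = 11/16·E_4 + (3/4)²·V_4 = 695871/262144;  E_5 = 243/256
V_6 = 11/16·E_5 + (3/4)²·V_5 = 8999991/4194304;  E_6 = 729/1024

8999991/4194304


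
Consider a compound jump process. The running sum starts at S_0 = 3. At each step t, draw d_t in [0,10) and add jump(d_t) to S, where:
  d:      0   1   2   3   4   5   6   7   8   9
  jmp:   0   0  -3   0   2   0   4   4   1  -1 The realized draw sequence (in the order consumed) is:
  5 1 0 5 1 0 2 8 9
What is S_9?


0

t=0: S=3, d=5, jump=0, S_1=3
t=1: S=3, d=1, jump=0, S_2=3
t=2: S=3, d=0, jump=0, S_3=3
t=3: S=3, d=5, jump=0, S_4=3
t=4: S=3, d=1, jump=0, S_5=3
t=5: S=3, d=0, jump=0, S_6=3
t=6: S=3, d=2, jump=-3, S_7=0
t=7: S=0, d=8, jump=1, S_8=1
t=8: S=1, d=9, jump=-1, S_9=0


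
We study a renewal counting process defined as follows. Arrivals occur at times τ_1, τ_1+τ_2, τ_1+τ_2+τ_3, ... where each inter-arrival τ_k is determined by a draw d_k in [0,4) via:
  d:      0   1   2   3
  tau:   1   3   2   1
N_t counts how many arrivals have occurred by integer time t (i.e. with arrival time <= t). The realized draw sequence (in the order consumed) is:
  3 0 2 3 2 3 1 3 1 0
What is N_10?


6

draw d_1=3: τ_1=1, arrival time A_1=1
draw d_2=0: τ_2=1, arrival time A_2=2
draw d_3=2: τ_3=2, arrival time A_3=4
draw d_4=3: τ_4=1, arrival time A_4=5
draw d_5=2: τ_5=2, arrival time A_5=7
draw d_6=3: τ_6=1, arrival time A_6=8
draw d_7=1: τ_7=3, arrival time A_7=11
draw d_8=3: τ_8=1, arrival time A_8=12
draw d_9=1: τ_9=3, arrival time A_9=15
draw d_10=0: τ_10=1, arrival time A_10=16
N_t over t=0..10: 0:0 1:1 2:2 3:2 4:3 5:4 6:4 7:5 8:6 9:6 10:6


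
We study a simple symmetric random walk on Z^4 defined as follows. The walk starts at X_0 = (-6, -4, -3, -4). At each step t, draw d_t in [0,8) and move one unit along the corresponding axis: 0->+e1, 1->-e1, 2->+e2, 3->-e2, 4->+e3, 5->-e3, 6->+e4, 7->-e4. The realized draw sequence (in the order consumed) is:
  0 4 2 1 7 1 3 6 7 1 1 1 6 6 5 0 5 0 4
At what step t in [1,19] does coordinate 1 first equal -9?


11

t=0: X=(-6, -4, -3, -4), d=0 → +e1, X_1=(-5, -4, -3, -4)
t=1: X=(-5, -4, -3, -4), d=4 → +e3, X_2=(-5, -4, -2, -4)
t=2: X=(-5, -4, -2, -4), d=2 → +e2, X_3=(-5, -3, -2, -4)
t=3: X=(-5, -3, -2, -4), d=1 → -e1, X_4=(-6, -3, -2, -4)
t=4: X=(-6, -3, -2, -4), d=7 → -e4, X_5=(-6, -3, -2, -5)
t=5: X=(-6, -3, -2, -5), d=1 → -e1, X_6=(-7, -3, -2, -5)
t=6: X=(-7, -3, -2, -5), d=3 → -e2, X_7=(-7, -4, -2, -5)
t=7: X=(-7, -4, -2, -5), d=6 → +e4, X_8=(-7, -4, -2, -4)
t=8: X=(-7, -4, -2, -4), d=7 → -e4, X_9=(-7, -4, -2, -5)
t=9: X=(-7, -4, -2, -5), d=1 → -e1, X_10=(-8, -4, -2, -5)
t=10: X=(-8, -4, -2, -5), d=1 → -e1, X_11=(-9, -4, -2, -5)
t=11: X=(-9, -4, -2, -5), d=1 → -e1, X_12=(-10, -4, -2, -5)
t=12: X=(-10, -4, -2, -5), d=6 → +e4, X_13=(-10, -4, -2, -4)
t=13: X=(-10, -4, -2, -4), d=6 → +e4, X_14=(-10, -4, -2, -3)
t=14: X=(-10, -4, -2, -3), d=5 → -e3, X_15=(-10, -4, -3, -3)
t=15: X=(-10, -4, -3, -3), d=0 → +e1, X_16=(-9, -4, -3, -3)
t=16: X=(-9, -4, -3, -3), d=5 → -e3, X_17=(-9, -4, -4, -3)
t=17: X=(-9, -4, -4, -3), d=0 → +e1, X_18=(-8, -4, -4, -3)
t=18: X=(-8, -4, -4, -3), d=4 → +e3, X_19=(-8, -4, -3, -3)


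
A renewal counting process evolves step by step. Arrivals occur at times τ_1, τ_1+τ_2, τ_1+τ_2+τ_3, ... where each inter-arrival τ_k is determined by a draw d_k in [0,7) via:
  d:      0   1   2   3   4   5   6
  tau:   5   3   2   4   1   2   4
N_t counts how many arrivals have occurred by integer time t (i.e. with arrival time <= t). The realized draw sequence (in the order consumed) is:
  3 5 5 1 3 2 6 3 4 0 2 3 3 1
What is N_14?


draw d_1=3: τ_1=4, arrival time A_1=4
draw d_2=5: τ_2=2, arrival time A_2=6
draw d_3=5: τ_3=2, arrival time A_3=8
draw d_4=1: τ_4=3, arrival time A_4=11
draw d_5=3: τ_5=4, arrival time A_5=15
draw d_6=2: τ_6=2, arrival time A_6=17
draw d_7=6: τ_7=4, arrival time A_7=21
draw d_8=3: τ_8=4, arrival time A_8=25
draw d_9=4: τ_9=1, arrival time A_9=26
draw d_10=0: τ_10=5, arrival time A_10=31
draw d_11=2: τ_11=2, arrival time A_11=33
draw d_12=3: τ_12=4, arrival time A_12=37
draw d_13=3: τ_13=4, arrival time A_13=41
draw d_14=1: τ_14=3, arrival time A_14=44
N_t over t=0..14: 0:0 1:0 2:0 3:0 4:1 5:1 6:2 7:2 8:3 9:3 10:3 11:4 12:4 13:4 14:4

4


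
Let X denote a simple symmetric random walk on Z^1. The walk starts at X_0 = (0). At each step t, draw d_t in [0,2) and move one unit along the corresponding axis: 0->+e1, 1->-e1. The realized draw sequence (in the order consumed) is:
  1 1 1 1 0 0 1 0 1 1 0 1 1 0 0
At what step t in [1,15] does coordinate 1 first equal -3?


3

t=0: X=(0), d=1 → -e1, X_1=(-1)
t=1: X=(-1), d=1 → -e1, X_2=(-2)
t=2: X=(-2), d=1 → -e1, X_3=(-3)
t=3: X=(-3), d=1 → -e1, X_4=(-4)
t=4: X=(-4), d=0 → +e1, X_5=(-3)
t=5: X=(-3), d=0 → +e1, X_6=(-2)
t=6: X=(-2), d=1 → -e1, X_7=(-3)
t=7: X=(-3), d=0 → +e1, X_8=(-2)
t=8: X=(-2), d=1 → -e1, X_9=(-3)
t=9: X=(-3), d=1 → -e1, X_10=(-4)
t=10: X=(-4), d=0 → +e1, X_11=(-3)
t=11: X=(-3), d=1 → -e1, X_12=(-4)
t=12: X=(-4), d=1 → -e1, X_13=(-5)
t=13: X=(-5), d=0 → +e1, X_14=(-4)
t=14: X=(-4), d=0 → +e1, X_15=(-3)


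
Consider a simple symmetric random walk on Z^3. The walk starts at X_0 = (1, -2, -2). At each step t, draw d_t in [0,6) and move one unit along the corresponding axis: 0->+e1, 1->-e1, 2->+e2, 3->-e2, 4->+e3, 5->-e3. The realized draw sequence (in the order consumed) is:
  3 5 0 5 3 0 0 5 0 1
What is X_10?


(4, -4, -5)

t=0: X=(1, -2, -2), d=3 → -e2, X_1=(1, -3, -2)
t=1: X=(1, -3, -2), d=5 → -e3, X_2=(1, -3, -3)
t=2: X=(1, -3, -3), d=0 → +e1, X_3=(2, -3, -3)
t=3: X=(2, -3, -3), d=5 → -e3, X_4=(2, -3, -4)
t=4: X=(2, -3, -4), d=3 → -e2, X_5=(2, -4, -4)
t=5: X=(2, -4, -4), d=0 → +e1, X_6=(3, -4, -4)
t=6: X=(3, -4, -4), d=0 → +e1, X_7=(4, -4, -4)
t=7: X=(4, -4, -4), d=5 → -e3, X_8=(4, -4, -5)
t=8: X=(4, -4, -5), d=0 → +e1, X_9=(5, -4, -5)
t=9: X=(5, -4, -5), d=1 → -e1, X_10=(4, -4, -5)


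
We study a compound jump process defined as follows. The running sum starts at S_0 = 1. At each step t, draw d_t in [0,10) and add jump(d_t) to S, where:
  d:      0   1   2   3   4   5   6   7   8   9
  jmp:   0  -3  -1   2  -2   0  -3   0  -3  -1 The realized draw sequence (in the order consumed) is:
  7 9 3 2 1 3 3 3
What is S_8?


4

t=0: S=1, d=7, jump=0, S_1=1
t=1: S=1, d=9, jump=-1, S_2=0
t=2: S=0, d=3, jump=2, S_3=2
t=3: S=2, d=2, jump=-1, S_4=1
t=4: S=1, d=1, jump=-3, S_5=-2
t=5: S=-2, d=3, jump=2, S_6=0
t=6: S=0, d=3, jump=2, S_7=2
t=7: S=2, d=3, jump=2, S_8=4


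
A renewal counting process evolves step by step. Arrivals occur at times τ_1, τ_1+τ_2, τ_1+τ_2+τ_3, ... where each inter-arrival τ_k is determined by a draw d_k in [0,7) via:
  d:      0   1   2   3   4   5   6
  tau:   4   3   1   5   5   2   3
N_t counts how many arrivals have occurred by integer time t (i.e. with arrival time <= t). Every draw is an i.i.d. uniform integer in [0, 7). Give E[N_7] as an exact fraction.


Inter-arrival values over d=0..6: [4, 3, 1, 5, 5, 2, 3]
Each d has probability 1/7, so the pmf of τ is: f(1) = 1/7, f(2) = 1/7, f(3) = 2/7, f(4) = 1/7, f(5) = 2/7
Renewal equation for m(n) = E[N_n]: condition on τ_1 = k (if k <= n, one arrival plus a fresh copy on the remaining n−k steps): m(n) = F(n) + Σ_{k<=n} f(k)·m(n−k), where F(n) = P(τ <= n) and m(0) = 0
m(1) = F(1) = 1/7
m(2) = F(2) + f(1)·m(1) = 2/7 + 1/7·1/7 = 15/49
m(3) = F(3) + f(1)·m(2) + f(2)·m(1) = 4/7 + 1/7·15/49 + 1/7·1/7 = 218/343
m(4) = F(4) + f(1)·m(3) + f(2)·m(2) + f(3)·m(1) = 5/7 + 1/7·218/343 + 1/7·15/49 + 2/7·1/7 = 2136/2401
m(5) = F(5) + f(1)·m(4) + f(2)·m(3) + f(3)·m(2) + f(4)·m(1) = 1 + 1/7·2136/2401 + 1/7·218/343 + 2/7·15/49 + 1/7·1/7 = 22282/16807
m(6) = F(6) + f(1)·m(5) + f(2)·m(4) + f(3)·m(3) + f(4)·m(2) + f(5)·m(1) = 1 + 1/7·22282/16807 + 1/7·2136/2401 + 2/7·218/343 + 1/7·15/49 + 2/7·1/7 = 186194/117649
m(7) = F(7) + f(1)·m(6) + f(2)·m(5) + f(3)·m(4) + f(4)·m(3) + f(5)·m(2) = 1 + 1/7·186194/117649 + 1/7·22282/16807 + 2/7·2136/2401 + 1/7·218/343 + 2/7·15/49 = 1521843/823543
E[N_7] = m(7) = 1521843/823543

1521843/823543
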